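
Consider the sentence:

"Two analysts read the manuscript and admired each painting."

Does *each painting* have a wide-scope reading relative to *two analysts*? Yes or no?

No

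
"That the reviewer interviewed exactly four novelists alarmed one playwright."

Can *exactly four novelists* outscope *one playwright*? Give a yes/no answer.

*exactly four novelists* sits inside the sentential subject *that the reviewer interviewed exactly four novelists*.
The subject-island constraint blocks QR out of a clausal subject.
*exactly four novelists* > *one playwright* would require crossing that boundary, which is illicit.

No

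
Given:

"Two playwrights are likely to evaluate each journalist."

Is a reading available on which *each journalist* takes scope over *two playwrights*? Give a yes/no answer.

*each journalist* is the object of the infinitival complement of a raising predicate; raising infinitives are transparent for QR, so the two DPs are in effect clausemates.
Nothing blocks QR of the lower DP to a position above the higher one, so inverse scope is available.
Both orderings are possible: *two playwrights* > *each journalist* and *each journalist* > *two playwrights*.

Yes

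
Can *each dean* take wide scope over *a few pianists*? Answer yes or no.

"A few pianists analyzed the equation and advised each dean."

Structurally, *each dean* is inside one conjunct of the coordinate structure (*advised each dean*).
The Coordinate Structure Constraint blocks movement (including QR) out of a single conjunct.
So *each dean* cannot raise high enough to outscope *a few pianists*; only the surface ordering *a few pianists* > *each dean* is available.

No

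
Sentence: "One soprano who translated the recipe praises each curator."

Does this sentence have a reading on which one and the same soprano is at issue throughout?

That reading corresponds to *one soprano* > *each curator*.
Nothing needs to raise for *one soprano* > *each curator*, so no island constraint is at stake.

Yes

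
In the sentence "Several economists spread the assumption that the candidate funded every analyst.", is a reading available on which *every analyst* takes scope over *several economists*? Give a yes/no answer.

No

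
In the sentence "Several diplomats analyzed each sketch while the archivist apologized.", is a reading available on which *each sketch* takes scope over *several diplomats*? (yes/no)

Yes

*each sketch* is a matrix argument; the adjunct is an island but the target quantifier is outside it.
Ordinary QR to a clause-peripheral position gives the wide-scope LF for the lower DP.
So *each sketch* > *several diplomats* is among the available readings.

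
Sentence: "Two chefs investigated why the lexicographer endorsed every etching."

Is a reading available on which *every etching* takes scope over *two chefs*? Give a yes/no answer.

The DP *every etching* is contained in the embedded question *why the lexicographer endorsed every etching*.
The wh-island constraint blocks QR out of an embedded interrogative.
The inverse ordering *every etching* > *two chefs* is therefore underivable.

No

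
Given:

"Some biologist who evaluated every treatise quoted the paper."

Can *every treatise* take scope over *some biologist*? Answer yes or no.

The DP *every treatise* is contained in the relative clause *who evaluated every treatise*.
Quantifiers inside a relative clause are trapped there; the RC boundary blocks QR.
So the wide-scope reading for *every treatise* is blocked.

No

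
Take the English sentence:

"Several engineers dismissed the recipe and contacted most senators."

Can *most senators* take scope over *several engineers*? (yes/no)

The target quantifier *most senators* is part of one conjunct of the coordinate structure (*contacted most senators*).
Asymmetric QR out of one conjunct violates the Coordinate Structure Constraint.
There is no licit LF on which *most senators* c-commands *several engineers*.

No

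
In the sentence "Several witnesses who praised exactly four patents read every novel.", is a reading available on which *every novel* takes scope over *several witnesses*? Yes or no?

Yes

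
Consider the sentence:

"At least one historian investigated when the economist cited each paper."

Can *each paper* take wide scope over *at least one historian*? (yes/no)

No

*each paper* sits inside the embedded question *when the economist cited each paper*.
Embedded wh-clauses are opaque for QR, so the quantifier stays inside the question.
So *each paper* cannot raise high enough to outscope *at least one historian*; only the surface ordering *at least one historian* > *each paper* is available.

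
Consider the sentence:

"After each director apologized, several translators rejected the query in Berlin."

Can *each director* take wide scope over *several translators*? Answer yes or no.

No

*each director* is embedded in the adjunct clause *after each director apologized*.
Adjunct clauses are scope islands: a quantifier inside an adjunct cannot raise into the matrix clause.
*each director* > *several translators* would require crossing that boundary, which is illicit.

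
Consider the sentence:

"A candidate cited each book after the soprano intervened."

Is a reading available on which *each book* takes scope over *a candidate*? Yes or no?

The adjunct island is irrelevant here — *each book* and *a candidate* are both in the matrix clause.
Ordinary QR to a clause-peripheral position gives the wide-scope LF for the lower DP.

Yes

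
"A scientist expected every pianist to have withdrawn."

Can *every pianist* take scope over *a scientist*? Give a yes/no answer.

ECM infinitives lack a CP barrier, so *every pianist* can QR over the matrix subject *a scientist*.
Clause-internal QR can adjoin the lower DP above the subject, yielding the inverse reading.

Yes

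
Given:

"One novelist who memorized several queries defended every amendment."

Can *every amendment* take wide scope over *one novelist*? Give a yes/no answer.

Yes

*every amendment* sits in the matrix clause, not in the relative clause on *one novelist*.
Since no island is crossed, the inverse ordering is licensed alongside surface scope.
Both orderings are possible: *one novelist* > *every amendment* and *every amendment* > *one novelist*.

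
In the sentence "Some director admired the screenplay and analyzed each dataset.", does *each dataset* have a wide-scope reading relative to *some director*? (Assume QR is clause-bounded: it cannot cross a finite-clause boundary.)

The target quantifier *each dataset* is part of one conjunct of the coordinate structure (*analyzed each dataset*).
The Coordinate Structure Constraint blocks movement (including QR) out of a single conjunct.
There is no licit LF on which *each dataset* c-commands *some director*.

No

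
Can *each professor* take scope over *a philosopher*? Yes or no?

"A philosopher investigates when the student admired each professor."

No

*each professor* occurs within the embedded question *when the student admired each professor*.
The wh-island constraint blocks QR out of an embedded interrogative.
*each professor* > *a philosopher* would require crossing that boundary, which is illicit.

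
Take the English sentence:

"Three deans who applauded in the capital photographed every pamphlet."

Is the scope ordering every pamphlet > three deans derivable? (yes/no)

Yes

*every pamphlet* sits in the matrix clause, not in the relative clause on *three deans*.
Ordinary QR to a clause-peripheral position gives the wide-scope LF for the lower DP.
So *every pamphlet* > *three deans* is among the available readings.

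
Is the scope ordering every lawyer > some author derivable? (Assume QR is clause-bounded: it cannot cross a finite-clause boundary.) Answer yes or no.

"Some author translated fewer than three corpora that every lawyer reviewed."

No

*every lawyer* sits inside the relative clause *that every lawyer reviewed* modifying *fewer than three corpora*.
QR out of a relative clause is ruled out by the relative-clause island constraint.
*every lawyer* is confined to the island and cannot take scope over *some author*.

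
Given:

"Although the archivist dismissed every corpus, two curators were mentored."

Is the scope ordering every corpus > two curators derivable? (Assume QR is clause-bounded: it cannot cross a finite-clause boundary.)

No

Structurally, *every corpus* is inside the adjunct clause *although the archivist dismissed every corpus*.
Scope out of an adjunct clause is unavailable: QR respects the adjunct-island constraint.
So *every corpus* cannot raise to a position above *two curators*.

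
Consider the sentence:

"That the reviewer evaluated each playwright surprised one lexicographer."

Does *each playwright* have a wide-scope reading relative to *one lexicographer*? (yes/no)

No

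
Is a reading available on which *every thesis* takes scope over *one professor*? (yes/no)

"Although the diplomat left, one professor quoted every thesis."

Yes

The adjunct island is irrelevant here — *every thesis* and *one professor* are both in the matrix clause.
Ordinary QR to a clause-peripheral position gives the wide-scope LF for the lower DP.
The sentence is scopally ambiguous between *one professor* > *every thesis* and *every thesis* > *one professor*.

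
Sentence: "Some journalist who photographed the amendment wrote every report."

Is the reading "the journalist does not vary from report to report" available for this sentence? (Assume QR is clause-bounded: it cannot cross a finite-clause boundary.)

Yes

The paraphrase describes the scope ordering *some journalist* > *every report*.
Nothing needs to raise for *some journalist* > *every report*, so no island constraint is at stake.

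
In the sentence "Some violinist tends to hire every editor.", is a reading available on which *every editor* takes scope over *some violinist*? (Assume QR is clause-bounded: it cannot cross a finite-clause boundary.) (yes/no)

Yes

Raising constructions are monoclausal for scope purposes; *every editor* is not separated from *some violinist* by any island.
Ordinary QR to a clause-peripheral position gives the wide-scope LF for the lower DP.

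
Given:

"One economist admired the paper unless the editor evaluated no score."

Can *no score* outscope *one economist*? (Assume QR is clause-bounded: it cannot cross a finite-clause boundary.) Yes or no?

The target quantifier *no score* is part of the adjunct clause *unless the editor evaluated no score*.
Adverbial clauses are not L-marked, so they are barriers for QR — the quantifier cannot escape the adjunct.
So *no score* cannot raise to a position above *one economist*.

No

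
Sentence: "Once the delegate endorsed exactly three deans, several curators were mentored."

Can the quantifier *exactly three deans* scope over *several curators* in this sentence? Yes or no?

No

*exactly three deans* is embedded in the adjunct clause *once the delegate endorsed exactly three deans*.
Scope out of an adjunct clause is unavailable: QR respects the adjunct-island constraint.
There is no licit LF on which *exactly three deans* c-commands *several curators*.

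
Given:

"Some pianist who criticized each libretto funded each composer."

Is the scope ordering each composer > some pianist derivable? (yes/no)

The RC *who criticized each libretto* is an island, but *each composer* is not inside it — it is the matrix object, a clausemate of *some pianist*.
Nothing blocks QR of the lower DP to a position above the higher one, so inverse scope is available.
The sentence is scopally ambiguous between *some pianist* > *each composer* and *each composer* > *some pianist*.

Yes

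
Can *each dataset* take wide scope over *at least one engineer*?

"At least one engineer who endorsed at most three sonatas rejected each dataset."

Although the sentence contains a relative clause (*who endorsed at most three sonatas*), *each dataset* is outside it, in the matrix VP.
Clause-internal QR can adjoin the lower DP above the subject, yielding the inverse reading.

Yes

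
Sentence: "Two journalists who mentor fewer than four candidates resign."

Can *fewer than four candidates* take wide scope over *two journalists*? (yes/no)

No

Structurally, *fewer than four candidates* is inside the relative clause *who mentor fewer than four candidates*.
Relative clauses block scope extraction: QR cannot target a position outside the modified NP.
*fewer than four candidates* > *two journalists* would require crossing that boundary, which is illicit.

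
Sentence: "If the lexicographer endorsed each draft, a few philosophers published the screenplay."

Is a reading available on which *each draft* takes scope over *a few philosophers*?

The DP *each draft* is contained in the adjunct clause *if the lexicographer endorsed each draft*.
Adverbial clauses are not L-marked, so they are barriers for QR — the quantifier cannot escape the adjunct.
The ordering *each draft* > *a few philosophers* is therefore underivable.

No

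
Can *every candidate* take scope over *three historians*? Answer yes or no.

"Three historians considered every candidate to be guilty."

Yes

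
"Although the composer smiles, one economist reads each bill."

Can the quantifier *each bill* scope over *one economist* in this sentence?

The adjunct clause does not contain *each bill*, which is the matrix object.
Ordinary QR to a clause-peripheral position gives the wide-scope LF for the lower DP.

Yes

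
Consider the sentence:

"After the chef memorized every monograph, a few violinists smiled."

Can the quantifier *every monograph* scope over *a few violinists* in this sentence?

*every monograph* is embedded in the adjunct clause *after the chef memorized every monograph*.
Adjuncts are opaque for quantifier raising; a quantifier in an adjunct stays inside it.
So the wide-scope reading for *every monograph* is blocked.

No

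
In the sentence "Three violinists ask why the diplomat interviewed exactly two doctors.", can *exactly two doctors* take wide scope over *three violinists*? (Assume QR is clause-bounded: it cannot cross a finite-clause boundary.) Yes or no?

No

*exactly two doctors* is embedded in the embedded question *why the diplomat interviewed exactly two doctors*.
Embedded questions are wh-islands: a quantifier inside an indirect question cannot QR into the matrix clause.
The inverse ordering *exactly two doctors* > *three violinists* is therefore underivable.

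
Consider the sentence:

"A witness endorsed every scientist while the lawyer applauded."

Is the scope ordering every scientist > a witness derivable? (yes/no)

*every scientist* is a matrix argument; the adjunct is an island but the target quantifier is outside it.
No island intervenes, so both surface and inverse scope are derivable.
Both orderings are possible: *a witness* > *every scientist* and *every scientist* > *a witness*.

Yes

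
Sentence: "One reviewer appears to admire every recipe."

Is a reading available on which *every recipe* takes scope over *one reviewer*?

Raising constructions are monoclausal for scope purposes; *every recipe* is not separated from *one reviewer* by any island.
Ordinary QR to a clause-peripheral position gives the wide-scope LF for the lower DP.
The sentence is scopally ambiguous between *one reviewer* > *every recipe* and *every recipe* > *one reviewer*.

Yes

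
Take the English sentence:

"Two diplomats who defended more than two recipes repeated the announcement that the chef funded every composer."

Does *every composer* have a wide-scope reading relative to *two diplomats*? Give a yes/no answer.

No

*every composer* is embedded in the complex NP *the announcement that the chef funded every composer*.
The Complex NP Constraint bars QR out of the complement clause of a noun.
There is no licit LF on which *every composer* c-commands *two diplomats*.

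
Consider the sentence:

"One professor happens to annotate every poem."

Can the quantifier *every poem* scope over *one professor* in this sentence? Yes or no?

Raising constructions are monoclausal for scope purposes; *every poem* is not separated from *one professor* by any island.
Nothing blocks QR of the lower DP to a position above the higher one, so inverse scope is available.

Yes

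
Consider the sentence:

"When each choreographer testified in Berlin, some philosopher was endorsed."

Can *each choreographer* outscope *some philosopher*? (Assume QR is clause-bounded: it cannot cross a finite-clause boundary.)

*each choreographer* sits inside the adjunct clause *when each choreographer testified in Berlin*.
Adverbial clauses are not L-marked, so they are barriers for QR — the quantifier cannot escape the adjunct.
*each choreographer* > *some philosopher* would require crossing that boundary, which is illicit.

No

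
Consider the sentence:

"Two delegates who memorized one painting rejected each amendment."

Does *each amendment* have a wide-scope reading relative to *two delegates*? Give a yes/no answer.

Yes

The relative clause *who memorized one painting* modifies *two delegates*, but *each amendment* is not inside that relative clause — it is an argument of the matrix verb.
With no island boundary between them, the object can take inverse scope over the subject via ordinary QR within the clause.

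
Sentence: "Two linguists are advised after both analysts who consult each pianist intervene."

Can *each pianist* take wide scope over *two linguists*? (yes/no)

Structurally, *each pianist* is inside the relative clause *who consult each pianist*, which is itself inside the adjunct *after both analysts who consult each pianist intervene*.
Both the relative clause and the enclosing adjunct are scope islands; QR cannot cross either.
So *each pianist* cannot raise high enough to outscope *two linguists*; only the surface ordering *two linguists* > *each pianist* is available.

No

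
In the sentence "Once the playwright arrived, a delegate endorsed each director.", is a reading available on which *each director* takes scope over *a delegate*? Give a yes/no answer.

Yes

Neither queried DP is inside the adjunct, so the adjunct-island constraint does not apply.
Clause-internal QR can adjoin the lower DP above the subject, yielding the inverse reading.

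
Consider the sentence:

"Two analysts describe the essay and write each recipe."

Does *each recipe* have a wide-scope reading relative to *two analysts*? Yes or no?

*each recipe* occurs within one conjunct of the coordinate structure (*write each recipe*).
A quantifier cannot raise out of one conjunct of a coordination across the whole coordinate structure — the CSC applies to QR.
So *each recipe* cannot raise to a position above *two analysts*.

No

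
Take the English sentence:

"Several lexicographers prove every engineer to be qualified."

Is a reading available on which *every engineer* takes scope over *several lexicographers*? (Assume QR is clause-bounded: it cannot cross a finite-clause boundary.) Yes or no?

The ECM infinitive is scope-transparent — *every engineer* is free to raise above *several lexicographers*.
Ordinary QR to a clause-peripheral position gives the wide-scope LF for the lower DP.

Yes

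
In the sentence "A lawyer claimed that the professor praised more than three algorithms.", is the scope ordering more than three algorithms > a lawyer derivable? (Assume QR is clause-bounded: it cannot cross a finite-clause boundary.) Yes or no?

No

The target quantifier *more than three algorithms* is part of the finite complement clause *that the professor praised more than three algorithms*.
Given the clause-boundedness assumption, QR cannot cross the finite CP into the matrix.
So the wide-scope reading for *more than three algorithms* is blocked.
(Only the surface reading survives: one fixed lawyer with respect to all the relevant algorithms.)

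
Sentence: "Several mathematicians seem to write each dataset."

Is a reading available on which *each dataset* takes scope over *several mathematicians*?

*each dataset* is the object of the infinitival complement of a raising predicate; raising infinitives are transparent for QR, so the two DPs are in effect clausemates.
QR within a single clause is free, so the lower quantifier may take scope over the higher one.

Yes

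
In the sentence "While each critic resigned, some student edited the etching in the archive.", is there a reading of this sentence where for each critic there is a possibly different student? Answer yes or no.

This is the *each critic* > *some student* reading.
The target quantifier *each critic* is part of the adjunct clause *while each critic resigned*.
Adverbial clauses are not L-marked, so they are barriers for QR — the quantifier cannot escape the adjunct.
So the wide-scope reading for *each critic* is blocked.

No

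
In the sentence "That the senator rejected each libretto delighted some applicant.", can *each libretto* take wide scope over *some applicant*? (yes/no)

*each libretto* is embedded in the sentential subject *that the senator rejected each libretto*.
The Sentential Subject Constraint rules out raising the quantifier out of the that-clause subject.
The ordering *each libretto* > *some applicant* is therefore underivable.

No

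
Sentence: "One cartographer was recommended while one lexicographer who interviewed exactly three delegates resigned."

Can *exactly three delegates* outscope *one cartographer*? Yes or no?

No

The target quantifier *exactly three delegates* is part of the relative clause *who interviewed exactly three delegates*, which is itself inside the adjunct *while one lexicographer who interviewed exactly three delegates resigned*.
The quantifier would have to escape first the RC and then the adjunct — two independent island violations.
The inverse ordering *exactly three delegates* > *one cartographer* is therefore underivable.
(Only the surface reading survives: one fixed cartographer with respect to all the relevant delegates.)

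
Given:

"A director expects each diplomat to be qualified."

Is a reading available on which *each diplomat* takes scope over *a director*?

Yes

This is an ECM construction: *each diplomat* is the infinitival subject, Case-marked by the matrix verb, and the infinitive is transparent for QR.
Clause-internal QR can adjoin the lower DP above the subject, yielding the inverse reading.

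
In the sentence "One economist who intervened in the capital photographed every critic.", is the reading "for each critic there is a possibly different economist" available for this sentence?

Yes

The described interpretation is the *every critic* > *one economist* scoping.
The relative clause *who intervened in the capital* modifies *one economist*, but *every critic* is not inside that relative clause — it is an argument of the matrix verb.
Nothing blocks QR of the lower DP to a position above the higher one, so inverse scope is available.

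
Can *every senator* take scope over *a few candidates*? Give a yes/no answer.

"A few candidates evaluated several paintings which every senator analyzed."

No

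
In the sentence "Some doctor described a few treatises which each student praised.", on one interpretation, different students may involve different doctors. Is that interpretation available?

No

This is the *each student* > *some doctor* reading.
*each student* is embedded in the relative clause *which each student praised* modifying *a few treatises*.
The relative clause forms an island for QR, so the quantifier is confined to the head noun's restrictor.
*each student* > *some doctor* would require crossing that boundary, which is illicit.
(Only the surface reading survives: one fixed doctor with respect to all the relevant students.)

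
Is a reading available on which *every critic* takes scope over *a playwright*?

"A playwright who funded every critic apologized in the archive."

No

The DP *every critic* is contained in the relative clause *who funded every critic*.
Relative clauses block scope extraction: QR cannot target a position outside the modified NP.
So *every critic* cannot raise high enough to outscope *a playwright*; only the surface ordering *a playwright* > *every critic* is available.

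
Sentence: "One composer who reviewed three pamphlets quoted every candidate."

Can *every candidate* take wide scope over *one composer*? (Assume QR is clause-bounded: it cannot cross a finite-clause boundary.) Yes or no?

Yes

*every candidate* sits in the matrix clause, not in the relative clause on *one composer*.
With no island boundary between them, the object can take inverse scope over the subject via ordinary QR within the clause.
So *every candidate* > *one composer* is among the available readings.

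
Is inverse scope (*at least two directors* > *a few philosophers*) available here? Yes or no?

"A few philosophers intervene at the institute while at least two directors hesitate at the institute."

The DP *at least two directors* is contained in the adjunct clause *while at least two directors hesitate at the institute*.
Adjunct clauses are scope islands: a quantifier inside an adjunct cannot raise into the matrix clause.
Hence only narrow scope for *at least two directors* (under *a few philosophers*) survives.

No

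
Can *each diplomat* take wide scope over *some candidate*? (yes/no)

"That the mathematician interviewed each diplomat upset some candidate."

No

*each diplomat* occurs within the sentential subject *that the mathematician interviewed each diplomat*.
The subject-island constraint blocks QR out of a clausal subject.
*each diplomat* > *some candidate* would require crossing that boundary, which is illicit.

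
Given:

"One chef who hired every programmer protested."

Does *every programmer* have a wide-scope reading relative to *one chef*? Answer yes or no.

Structurally, *every programmer* is inside the relative clause *who hired every programmer*.
QR out of a relative clause is ruled out by the relative-clause island constraint.
Hence only narrow scope for *every programmer* (under *one chef*) survives.

No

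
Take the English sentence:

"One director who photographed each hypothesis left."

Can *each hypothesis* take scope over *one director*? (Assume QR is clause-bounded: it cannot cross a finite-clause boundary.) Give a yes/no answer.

No

*each hypothesis* is embedded in the relative clause *who photographed each hypothesis*.
A relative clause is a scope island — quantifier raising cannot cross its boundary.
So the wide-scope reading for *each hypothesis* is blocked.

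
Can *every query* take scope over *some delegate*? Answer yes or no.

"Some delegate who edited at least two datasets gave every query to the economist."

Yes

Although the sentence contains a relative clause (*who edited at least two datasets*), *every query* is outside it, in the matrix VP.
Since no island is crossed, the inverse ordering is licensed alongside surface scope.
So *every query* > *some delegate* is among the available readings.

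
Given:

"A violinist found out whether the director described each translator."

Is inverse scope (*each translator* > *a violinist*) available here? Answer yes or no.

No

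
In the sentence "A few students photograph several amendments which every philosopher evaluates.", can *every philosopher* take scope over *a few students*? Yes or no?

No

*every philosopher* occurs within the relative clause *which every philosopher evaluates* modifying *several amendments*.
Quantifiers inside a relative clause are trapped there; the RC boundary blocks QR.
There is no licit LF on which *every philosopher* c-commands *a few students*.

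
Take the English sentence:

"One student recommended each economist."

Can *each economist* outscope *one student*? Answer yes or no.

Yes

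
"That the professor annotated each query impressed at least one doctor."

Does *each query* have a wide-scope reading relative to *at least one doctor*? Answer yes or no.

Structurally, *each query* is inside the sentential subject *that the professor annotated each query*.
Subjects — clausal subjects included — are islands for extraction, and QR is no exception.
*each query* is confined to the island and cannot take scope over *at least one doctor*.

No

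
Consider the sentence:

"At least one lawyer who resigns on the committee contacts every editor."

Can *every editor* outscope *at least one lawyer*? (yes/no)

Yes

*every editor* is a matrix argument; only *at least one lawyer* is modified by the relative clause *who resigns on the committee*, so the RC island is irrelevant to the target quantifier.
Ordinary QR to a clause-peripheral position gives the wide-scope LF for the lower DP.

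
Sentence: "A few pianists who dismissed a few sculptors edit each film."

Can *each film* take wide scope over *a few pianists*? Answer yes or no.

Yes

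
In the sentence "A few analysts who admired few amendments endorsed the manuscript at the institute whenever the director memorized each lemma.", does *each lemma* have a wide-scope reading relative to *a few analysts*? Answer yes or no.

No

*each lemma* is embedded in the adjunct clause *whenever the director memorized each lemma*.
Adverbial clauses are not L-marked, so they are barriers for QR — the quantifier cannot escape the adjunct.
There is no licit LF on which *each lemma* c-commands *a few analysts*.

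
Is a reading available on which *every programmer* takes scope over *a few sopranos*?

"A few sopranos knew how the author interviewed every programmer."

No

*every programmer* is embedded in the embedded question *how the author interviewed every programmer*.
The wh-island constraint blocks QR out of an embedded interrogative.
So *every programmer* cannot raise to a position above *a few sopranos*.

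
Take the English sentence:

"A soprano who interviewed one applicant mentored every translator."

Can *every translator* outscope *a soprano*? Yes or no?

Yes

*every translator* sits in the matrix clause, not in the relative clause on *a soprano*.
Ordinary QR to a clause-peripheral position gives the wide-scope LF for the lower DP.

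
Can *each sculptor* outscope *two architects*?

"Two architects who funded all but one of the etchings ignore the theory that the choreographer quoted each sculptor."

*each sculptor* sits inside the complex NP *the theory that the choreographer quoted each sculptor*.
A that-clause complement to a noun is an island; QR cannot cross the NP boundary.
*each sculptor* > *two architects* would require crossing that boundary, which is illicit.

No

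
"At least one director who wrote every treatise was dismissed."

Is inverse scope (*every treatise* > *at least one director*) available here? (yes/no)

Structurally, *every treatise* is inside the relative clause *who wrote every treatise*.
Relative clauses are scope islands: a quantifier cannot QR out of a relative clause to take scope in the matrix clause.
Hence only narrow scope for *every treatise* (under *at least one director*) survives.

No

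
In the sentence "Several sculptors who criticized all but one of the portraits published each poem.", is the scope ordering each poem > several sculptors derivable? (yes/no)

*each poem* sits in the matrix clause, not in the relative clause on *several sculptors*.
No island intervenes, so both surface and inverse scope are derivable.
The sentence is scopally ambiguous between *several sculptors* > *each poem* and *each poem* > *several sculptors*.

Yes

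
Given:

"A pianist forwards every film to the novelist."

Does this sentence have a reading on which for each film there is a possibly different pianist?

Yes

The paraphrase describes the scope ordering *every film* > *a pianist*.
*every film* and *a pianist* are in the same minimal clause.
With no island boundary between them, the object can take inverse scope over the subject via ordinary QR within the clause.
The sentence is scopally ambiguous between *a pianist* > *every film* and *every film* > *a pianist*.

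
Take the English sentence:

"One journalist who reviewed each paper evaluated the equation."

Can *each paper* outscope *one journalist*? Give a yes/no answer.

No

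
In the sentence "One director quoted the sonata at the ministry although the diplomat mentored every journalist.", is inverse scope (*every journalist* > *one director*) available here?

No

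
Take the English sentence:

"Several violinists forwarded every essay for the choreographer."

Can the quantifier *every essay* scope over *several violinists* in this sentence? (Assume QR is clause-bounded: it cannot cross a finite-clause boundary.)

Yes

Both DPs are arguments of the same predicate; there is no clause or island boundary between them.
Clause-internal QR can adjoin the lower DP above the subject, yielding the inverse reading.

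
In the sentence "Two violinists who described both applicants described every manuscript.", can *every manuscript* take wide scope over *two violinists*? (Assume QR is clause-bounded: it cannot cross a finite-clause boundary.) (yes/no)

*every manuscript* is a matrix argument; only *two violinists* is modified by the relative clause *who described both applicants*, so the RC island is irrelevant to the target quantifier.
Nothing blocks QR of the lower DP to a position above the higher one, so inverse scope is available.

Yes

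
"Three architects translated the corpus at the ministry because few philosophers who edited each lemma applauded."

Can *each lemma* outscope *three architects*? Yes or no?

*each lemma* occurs within the relative clause *who edited each lemma*, which is itself inside the adjunct *because few philosophers who edited each lemma applauded*.
Both the relative clause and the enclosing adjunct are scope islands; QR cannot cross either.
So *each lemma* cannot raise to a position above *three architects*.

No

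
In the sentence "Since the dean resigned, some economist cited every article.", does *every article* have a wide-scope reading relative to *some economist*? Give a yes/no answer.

The adjunct island is irrelevant here — *every article* and *some economist* are both in the matrix clause.
QR within a single clause is free, so the lower quantifier may take scope over the higher one.

Yes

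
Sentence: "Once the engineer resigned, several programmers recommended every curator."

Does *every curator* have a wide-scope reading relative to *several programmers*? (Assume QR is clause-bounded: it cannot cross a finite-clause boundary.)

Yes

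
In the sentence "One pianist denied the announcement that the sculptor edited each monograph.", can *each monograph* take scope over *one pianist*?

Structurally, *each monograph* is inside the complex NP *the announcement that the sculptor edited each monograph*.
A that-clause complement to a noun is an island; QR cannot cross the NP boundary.
*each monograph* is confined to the island and cannot take scope over *one pianist*.

No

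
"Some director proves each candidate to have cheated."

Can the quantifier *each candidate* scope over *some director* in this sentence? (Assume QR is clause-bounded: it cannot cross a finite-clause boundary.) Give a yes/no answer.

Yes

The ECM infinitive is scope-transparent — *each candidate* is free to raise above *some director*.
No island intervenes, so both surface and inverse scope are derivable.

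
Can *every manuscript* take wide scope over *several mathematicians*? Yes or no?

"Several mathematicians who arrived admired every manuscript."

The relative clause *who arrived* modifies *several mathematicians*, but *every manuscript* is not inside that relative clause — it is an argument of the matrix verb.
Ordinary QR to a clause-peripheral position gives the wide-scope LF for the lower DP.
Both orderings are possible: *several mathematicians* > *every manuscript* and *every manuscript* > *several mathematicians*.

Yes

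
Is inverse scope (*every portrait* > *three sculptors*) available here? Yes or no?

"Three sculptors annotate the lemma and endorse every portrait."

No

*every portrait* is embedded in one conjunct of the coordinate structure (*endorse every portrait*).
A quantifier cannot raise out of one conjunct of a coordination across the whole coordinate structure — the CSC applies to QR.
So *every portrait* cannot raise high enough to outscope *three sculptors*; only the surface ordering *three sculptors* > *every portrait* is available.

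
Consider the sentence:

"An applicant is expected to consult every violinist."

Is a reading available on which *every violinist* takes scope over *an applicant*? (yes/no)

Yes

The matrix predicate is a raising verb, whose infinitival complement is not a scope island — *every violinist* can QR into the matrix clause.
Ordinary QR to a clause-peripheral position gives the wide-scope LF for the lower DP.
So *every violinist* > *an applicant* is among the available readings.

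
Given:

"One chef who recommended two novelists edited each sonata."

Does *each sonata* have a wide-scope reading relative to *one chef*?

Yes

*each sonata* is a matrix argument; only *one chef* is modified by the relative clause *who recommended two novelists*, so the RC island is irrelevant to the target quantifier.
Nothing blocks QR of the lower DP to a position above the higher one, so inverse scope is available.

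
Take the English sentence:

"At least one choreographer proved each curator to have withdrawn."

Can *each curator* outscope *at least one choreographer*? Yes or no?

Yes

*each curator* is the subject of an ECM infinitive — the infinitival complement of an ECM verb is not a scope island, so *each curator* can raise into the matrix clause.
Ordinary QR to a clause-peripheral position gives the wide-scope LF for the lower DP.
Both orderings are possible: *at least one choreographer* > *each curator* and *each curator* > *at least one choreographer*.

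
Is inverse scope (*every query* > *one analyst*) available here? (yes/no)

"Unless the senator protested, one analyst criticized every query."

*every query* is a matrix argument; the adjunct is an island but the target quantifier is outside it.
Since no island is crossed, the inverse ordering is licensed alongside surface scope.

Yes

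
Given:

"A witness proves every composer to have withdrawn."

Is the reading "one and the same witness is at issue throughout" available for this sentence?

Yes

The paraphrase describes the scope ordering *a witness* > *every composer*.
Surface scope (*a witness* > *every composer*) is always derivable; islands only block QR, not in-situ interpretation.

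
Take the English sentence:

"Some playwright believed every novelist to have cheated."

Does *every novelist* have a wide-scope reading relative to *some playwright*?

This is an ECM construction: *every novelist* is the infinitival subject, Case-marked by the matrix verb, and the infinitive is transparent for QR.
No island intervenes, so both surface and inverse scope are derivable.

Yes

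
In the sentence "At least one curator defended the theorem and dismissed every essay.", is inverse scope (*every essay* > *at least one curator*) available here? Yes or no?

No

The target quantifier *every essay* is part of one conjunct of the coordinate structure (*dismissed every essay*).
The Coordinate Structure Constraint blocks movement (including QR) out of a single conjunct.
So *every essay* cannot raise to a position above *at least one curator*.
(Only the surface reading survives: one fixed curator with respect to all the relevant essays.)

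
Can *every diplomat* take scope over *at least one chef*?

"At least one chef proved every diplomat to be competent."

Yes

The ECM infinitive is scope-transparent — *every diplomat* is free to raise above *at least one chef*.
Clause-internal QR can adjoin the lower DP above the subject, yielding the inverse reading.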